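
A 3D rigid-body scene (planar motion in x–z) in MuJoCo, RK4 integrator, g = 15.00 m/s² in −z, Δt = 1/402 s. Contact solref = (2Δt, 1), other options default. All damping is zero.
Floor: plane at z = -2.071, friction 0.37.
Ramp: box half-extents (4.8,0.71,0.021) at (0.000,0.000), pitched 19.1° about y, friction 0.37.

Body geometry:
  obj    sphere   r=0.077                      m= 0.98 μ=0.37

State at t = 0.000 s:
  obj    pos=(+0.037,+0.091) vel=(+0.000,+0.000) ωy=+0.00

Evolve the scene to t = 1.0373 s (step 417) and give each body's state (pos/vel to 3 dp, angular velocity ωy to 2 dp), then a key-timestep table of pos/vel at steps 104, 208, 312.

State at t = 1.0373 s:
  obj    pos=(+1.819,-0.526) vel=(+3.437,-1.190) ωy=+47.23

Key-timestep trajectory:
   step    t(s)  obj.x    obj.z    obj.vx   obj.vz 
    104  0.2587   +0.148  +0.052  +0.857  -0.297
    208  0.5174   +0.480  -0.063  +1.714  -0.594
    312  0.7761   +1.035  -0.255  +2.571  -0.890


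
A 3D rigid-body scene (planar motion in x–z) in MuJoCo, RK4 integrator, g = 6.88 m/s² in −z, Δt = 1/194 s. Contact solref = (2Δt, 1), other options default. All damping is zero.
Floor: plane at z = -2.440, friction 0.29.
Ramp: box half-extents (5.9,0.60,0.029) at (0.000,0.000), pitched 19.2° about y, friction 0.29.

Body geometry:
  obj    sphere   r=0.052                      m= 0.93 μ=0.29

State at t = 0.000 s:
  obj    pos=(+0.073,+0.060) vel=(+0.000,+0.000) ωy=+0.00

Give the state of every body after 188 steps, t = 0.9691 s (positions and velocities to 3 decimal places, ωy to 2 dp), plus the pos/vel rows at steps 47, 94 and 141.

State at t = 0.9691 s:
  obj    pos=(+0.790,-0.189) vel=(+1.479,-0.515) ωy=+30.11

Key-timestep trajectory:
   step    t(s)  obj.x    obj.z    obj.vx   obj.vz 
     47  0.2423   +0.118  +0.045  +0.370  -0.129
     94  0.4845   +0.252  -0.002  +0.740  -0.258
    141  0.7268   +0.476  -0.080  +1.109  -0.386


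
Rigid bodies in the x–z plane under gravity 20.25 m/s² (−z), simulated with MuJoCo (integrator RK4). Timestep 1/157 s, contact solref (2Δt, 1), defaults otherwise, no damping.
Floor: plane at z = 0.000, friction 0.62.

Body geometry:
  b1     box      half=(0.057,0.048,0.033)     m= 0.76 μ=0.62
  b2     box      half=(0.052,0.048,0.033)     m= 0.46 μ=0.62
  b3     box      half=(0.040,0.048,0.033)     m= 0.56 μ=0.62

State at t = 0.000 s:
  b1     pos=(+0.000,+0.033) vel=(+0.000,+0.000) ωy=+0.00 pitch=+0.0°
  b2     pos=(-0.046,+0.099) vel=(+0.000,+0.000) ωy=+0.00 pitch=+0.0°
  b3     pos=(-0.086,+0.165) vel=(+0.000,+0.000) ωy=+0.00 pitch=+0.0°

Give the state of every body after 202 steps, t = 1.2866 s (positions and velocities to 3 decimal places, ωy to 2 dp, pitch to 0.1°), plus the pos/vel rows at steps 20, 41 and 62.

State at t = 1.2866 s:
  b1     pos=(+0.000,+0.033) vel=(+0.000,+0.000) ωy=+0.00 pitch=+0.0°
  b2     pos=(-0.099,+0.052) vel=(+0.000,+0.000) ωy=+0.00 pitch=-90.0°
  b3     pos=(-0.193,+0.040) vel=(+0.000,+0.000) ωy=+0.00 pitch=-90.0°

Key-timestep trajectory:
   step    t(s)  b1.x    b1.z    b1.vx   b1.vz   b2.x    b2.z    b2.vx   b2.vz   b3.x    b3.z    b3.vx   b3.vz 
     20  0.1274   +0.000  +0.033  +0.001  +0.000   -0.057  +0.101  -0.201  +0.005   -0.116  +0.150  -0.518  -0.371
     41  0.2611   +0.000  +0.033  +0.000  +0.000   -0.101  +0.046  +0.058  +0.143   -0.202  +0.040  -0.234  +0.391
     62  0.3949   +0.000  +0.033  +0.000  +0.000   -0.099  +0.052  +0.000  +0.000   -0.197  +0.043  +0.373  -0.235


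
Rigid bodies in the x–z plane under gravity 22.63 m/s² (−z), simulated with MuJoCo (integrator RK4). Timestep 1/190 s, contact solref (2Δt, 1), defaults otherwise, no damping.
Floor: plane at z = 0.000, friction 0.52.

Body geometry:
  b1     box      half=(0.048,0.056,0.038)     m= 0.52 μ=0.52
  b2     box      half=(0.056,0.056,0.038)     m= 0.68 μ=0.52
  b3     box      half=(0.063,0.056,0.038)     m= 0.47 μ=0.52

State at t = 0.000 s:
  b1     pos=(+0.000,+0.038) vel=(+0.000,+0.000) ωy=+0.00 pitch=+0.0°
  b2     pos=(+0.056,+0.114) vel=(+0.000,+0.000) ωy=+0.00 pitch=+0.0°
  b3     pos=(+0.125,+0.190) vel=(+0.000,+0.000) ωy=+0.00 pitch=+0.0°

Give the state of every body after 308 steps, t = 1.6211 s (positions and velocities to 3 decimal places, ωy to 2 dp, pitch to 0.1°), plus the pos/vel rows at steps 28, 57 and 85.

State at t = 1.6211 s:
  b1     pos=(+0.000,+0.038) vel=(+0.000,+0.000) ωy=+0.00 pitch=+0.0°
  b2     pos=(+0.108,+0.056) vel=(+0.000,+0.000) ωy=+0.00 pitch=+90.0°
  b3     pos=(+0.246,+0.063) vel=(+0.000,+0.000) ωy=+0.00 pitch=+90.0°

Key-timestep trajectory:
   step    t(s)  b1.x    b1.z    b1.vx   b1.vz   b2.x    b2.z    b2.vx   b2.vz   b3.x    b3.z    b3.vx   b3.vz 
     28  0.1474   +0.000  +0.038  +0.000  +0.000   +0.090  +0.078  +0.392  -1.050   +0.200  +0.068  +0.591  -0.735
     57  0.3000   +0.000  +0.038  +0.000  +0.000   +0.135  +0.067  +0.002  +0.001   +0.262  +0.070  +0.043  +0.017
     85  0.4474   +0.000  +0.038  +0.000  +0.000   +0.103  +0.057  -0.095  +0.163   +0.242  +0.065  +0.138  -0.067


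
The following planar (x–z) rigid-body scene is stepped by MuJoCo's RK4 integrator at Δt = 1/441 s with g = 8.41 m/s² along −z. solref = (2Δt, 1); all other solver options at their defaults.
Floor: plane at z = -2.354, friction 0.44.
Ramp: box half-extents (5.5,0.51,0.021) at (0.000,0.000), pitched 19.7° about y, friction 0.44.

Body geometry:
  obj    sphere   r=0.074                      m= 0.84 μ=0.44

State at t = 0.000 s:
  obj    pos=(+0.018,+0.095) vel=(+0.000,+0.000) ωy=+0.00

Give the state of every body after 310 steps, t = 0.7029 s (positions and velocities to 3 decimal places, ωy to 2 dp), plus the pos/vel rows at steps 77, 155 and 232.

State at t = 0.7029 s:
  obj    pos=(+0.489,-0.074) vel=(+1.340,-0.480) ωy=+19.23

Key-timestep trajectory:
   step    t(s)  obj.x    obj.z    obj.vx   obj.vz 
     77  0.1746   +0.047  +0.084  +0.333  -0.119
    155  0.3515   +0.136  +0.052  +0.670  -0.240
    232  0.5261   +0.282  +0.000  +1.003  -0.359


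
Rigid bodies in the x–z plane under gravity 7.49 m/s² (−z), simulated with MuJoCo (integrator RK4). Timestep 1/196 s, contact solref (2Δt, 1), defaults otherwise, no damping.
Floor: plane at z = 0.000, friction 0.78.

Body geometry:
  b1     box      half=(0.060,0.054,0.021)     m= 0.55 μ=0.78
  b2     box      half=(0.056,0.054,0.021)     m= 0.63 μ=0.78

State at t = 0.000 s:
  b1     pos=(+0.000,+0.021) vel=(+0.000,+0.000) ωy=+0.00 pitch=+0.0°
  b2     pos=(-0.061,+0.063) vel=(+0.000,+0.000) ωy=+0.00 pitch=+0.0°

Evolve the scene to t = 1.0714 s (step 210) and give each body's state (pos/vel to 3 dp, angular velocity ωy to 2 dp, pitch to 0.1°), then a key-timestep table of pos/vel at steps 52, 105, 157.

State at t = 1.0714 s:
  b1     pos=(+0.000,+0.021) vel=(+0.000,+0.000) ωy=+0.00 pitch=+0.0°
  b2     pos=(-0.076,+0.055) vel=(+0.000,+0.000) ωy=+0.01 pitch=-47.1°

Key-timestep trajectory:
   step    t(s)  b1.x    b1.z    b1.vx   b1.vz   b2.x    b2.z    b2.vx   b2.vz 
     52  0.2653   +0.000  +0.021  +0.000  +0.000   -0.067  +0.062  -0.067  -0.024
    105  0.5357   +0.000  +0.021  +0.000  +0.000   -0.079  +0.057  +0.105  -0.034
    157  0.8010   +0.000  +0.021  +0.000  +0.000   -0.076  +0.055  -0.001  +0.000


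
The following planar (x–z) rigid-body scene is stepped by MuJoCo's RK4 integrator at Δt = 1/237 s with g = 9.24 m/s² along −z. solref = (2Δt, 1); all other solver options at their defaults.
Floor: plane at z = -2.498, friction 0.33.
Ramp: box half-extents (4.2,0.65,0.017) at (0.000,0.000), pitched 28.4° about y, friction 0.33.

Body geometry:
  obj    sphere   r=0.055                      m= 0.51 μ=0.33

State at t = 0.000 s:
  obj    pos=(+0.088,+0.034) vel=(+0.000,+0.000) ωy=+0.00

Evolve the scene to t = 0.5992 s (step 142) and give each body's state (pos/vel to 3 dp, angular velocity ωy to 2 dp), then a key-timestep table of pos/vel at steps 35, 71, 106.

State at t = 0.5992 s:
  obj    pos=(+0.584,-0.234) vel=(+1.655,-0.895) ωy=+34.19

Key-timestep trajectory:
   step    t(s)  obj.x    obj.z    obj.vx   obj.vz 
     35  0.1477   +0.118  +0.018  +0.408  -0.221
     71  0.2996   +0.212  -0.033  +0.827  -0.447
    106  0.4473   +0.364  -0.115  +1.235  -0.668


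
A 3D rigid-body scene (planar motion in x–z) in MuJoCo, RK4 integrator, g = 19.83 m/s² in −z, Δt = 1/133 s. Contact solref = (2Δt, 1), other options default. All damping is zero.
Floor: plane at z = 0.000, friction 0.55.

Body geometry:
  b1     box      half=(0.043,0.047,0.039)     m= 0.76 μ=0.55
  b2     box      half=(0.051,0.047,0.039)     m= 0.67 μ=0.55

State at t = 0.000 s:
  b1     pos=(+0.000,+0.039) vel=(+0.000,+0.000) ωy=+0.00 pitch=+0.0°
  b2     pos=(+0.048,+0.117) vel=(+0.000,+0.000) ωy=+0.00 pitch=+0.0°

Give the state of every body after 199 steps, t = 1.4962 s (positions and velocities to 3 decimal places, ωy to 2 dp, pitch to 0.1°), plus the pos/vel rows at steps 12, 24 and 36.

State at t = 1.4962 s:
  b1     pos=(+0.000,+0.039) vel=(+0.000,+0.000) ωy=+0.00 pitch=+0.0°
  b2     pos=(+0.096,+0.051) vel=(+0.000,+0.000) ωy=+0.00 pitch=+90.0°

Key-timestep trajectory:
   step    t(s)  b1.x    b1.z    b1.vx   b1.vz   b2.x    b2.z    b2.vx   b2.vz 
     12  0.0902   +0.000  +0.039  -0.001  +0.001   +0.054  +0.116  +0.160  -0.042
     24  0.1805   +0.000  +0.039  +0.000  +0.000   +0.081  +0.092  +0.395  -0.732
     36  0.2707   +0.000  +0.039  +0.000  +0.000   +0.097  +0.049  -0.053  +0.097


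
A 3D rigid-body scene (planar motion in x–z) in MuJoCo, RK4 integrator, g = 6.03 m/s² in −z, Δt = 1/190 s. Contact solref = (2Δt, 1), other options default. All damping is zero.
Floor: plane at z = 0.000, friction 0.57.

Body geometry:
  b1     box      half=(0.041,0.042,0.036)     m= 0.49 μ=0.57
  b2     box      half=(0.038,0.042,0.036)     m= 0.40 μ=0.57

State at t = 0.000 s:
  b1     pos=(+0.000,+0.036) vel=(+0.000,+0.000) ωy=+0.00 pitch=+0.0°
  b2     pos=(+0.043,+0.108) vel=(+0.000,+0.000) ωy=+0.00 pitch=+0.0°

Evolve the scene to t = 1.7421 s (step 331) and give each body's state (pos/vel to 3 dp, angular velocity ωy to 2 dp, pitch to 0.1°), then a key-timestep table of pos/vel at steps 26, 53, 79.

State at t = 1.7421 s:
  b1     pos=(+0.000,+0.036) vel=(+0.000,+0.000) ωy=+0.00 pitch=+0.0°
  b2     pos=(+0.087,+0.038) vel=(+0.000,+0.000) ωy=+0.00 pitch=+90.0°

Key-timestep trajectory:
   step    t(s)  b1.x    b1.z    b1.vx   b1.vz   b2.x    b2.z    b2.vx   b2.vz 
     26  0.1368   +0.000  +0.036  +0.000  +0.000   +0.045  +0.108  +0.036  -0.004
     53  0.2789   +0.000  +0.036  +0.000  +0.000   +0.056  +0.105  +0.142  -0.064
     79  0.4158   +0.000  +0.036  +0.000  +0.000   +0.083  +0.066  +0.206  -0.636


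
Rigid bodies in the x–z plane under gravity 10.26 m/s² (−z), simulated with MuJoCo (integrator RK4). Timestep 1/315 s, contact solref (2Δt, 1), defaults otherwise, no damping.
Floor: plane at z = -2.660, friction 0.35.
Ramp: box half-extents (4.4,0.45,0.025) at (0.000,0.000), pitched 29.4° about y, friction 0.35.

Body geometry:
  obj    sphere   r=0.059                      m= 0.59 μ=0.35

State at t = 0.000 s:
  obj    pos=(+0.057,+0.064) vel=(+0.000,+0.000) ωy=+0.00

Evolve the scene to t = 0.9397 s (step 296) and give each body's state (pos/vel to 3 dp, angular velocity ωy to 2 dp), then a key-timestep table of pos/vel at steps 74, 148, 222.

State at t = 0.9397 s:
  obj    pos=(+1.441,-0.716) vel=(+2.945,-1.660) ωy=+57.29

Key-timestep trajectory:
   step    t(s)  obj.x    obj.z    obj.vx   obj.vz 
     74  0.2349   +0.144  +0.015  +0.736  -0.415
    148  0.4698   +0.403  -0.131  +1.473  -0.830
    222  0.7048   +0.836  -0.374  +2.209  -1.245


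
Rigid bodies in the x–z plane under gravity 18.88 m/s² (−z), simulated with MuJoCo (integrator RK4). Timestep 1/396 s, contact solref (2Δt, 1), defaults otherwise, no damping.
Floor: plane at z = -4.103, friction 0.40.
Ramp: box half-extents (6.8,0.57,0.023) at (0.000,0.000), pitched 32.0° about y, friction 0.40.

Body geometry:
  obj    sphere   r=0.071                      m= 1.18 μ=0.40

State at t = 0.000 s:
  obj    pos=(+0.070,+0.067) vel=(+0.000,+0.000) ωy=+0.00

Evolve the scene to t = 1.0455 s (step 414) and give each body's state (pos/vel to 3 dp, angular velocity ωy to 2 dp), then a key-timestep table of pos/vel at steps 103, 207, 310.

State at t = 1.0455 s:
  obj    pos=(+3.382,-2.003) vel=(+6.336,-3.959) ωy=+105.22

Key-timestep trajectory:
   step    t(s)  obj.x    obj.z    obj.vx   obj.vz 
    103  0.2601   +0.275  -0.061  +1.577  -0.985
    207  0.5227   +0.898  -0.450  +3.168  -1.980
    310  0.7828   +1.927  -1.093  +4.744  -2.965


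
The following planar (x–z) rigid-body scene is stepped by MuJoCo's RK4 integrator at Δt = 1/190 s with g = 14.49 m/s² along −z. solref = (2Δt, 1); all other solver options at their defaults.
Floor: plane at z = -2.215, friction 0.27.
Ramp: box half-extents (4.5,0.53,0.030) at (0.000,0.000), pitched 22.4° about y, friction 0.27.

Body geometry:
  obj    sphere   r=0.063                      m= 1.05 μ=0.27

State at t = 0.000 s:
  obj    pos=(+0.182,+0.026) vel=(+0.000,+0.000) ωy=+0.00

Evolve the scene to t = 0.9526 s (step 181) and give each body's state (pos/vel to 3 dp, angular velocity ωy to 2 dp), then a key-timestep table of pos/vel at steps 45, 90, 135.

State at t = 0.9526 s:
  obj    pos=(+1.837,-0.656) vel=(+3.474,-1.432) ωy=+59.63

Key-timestep trajectory:
   step    t(s)  obj.x    obj.z    obj.vx   obj.vz 
     45  0.2368   +0.284  -0.017  +0.864  -0.356
     90  0.4737   +0.591  -0.143  +1.727  -0.712
    135  0.7105   +1.102  -0.354  +2.591  -1.068


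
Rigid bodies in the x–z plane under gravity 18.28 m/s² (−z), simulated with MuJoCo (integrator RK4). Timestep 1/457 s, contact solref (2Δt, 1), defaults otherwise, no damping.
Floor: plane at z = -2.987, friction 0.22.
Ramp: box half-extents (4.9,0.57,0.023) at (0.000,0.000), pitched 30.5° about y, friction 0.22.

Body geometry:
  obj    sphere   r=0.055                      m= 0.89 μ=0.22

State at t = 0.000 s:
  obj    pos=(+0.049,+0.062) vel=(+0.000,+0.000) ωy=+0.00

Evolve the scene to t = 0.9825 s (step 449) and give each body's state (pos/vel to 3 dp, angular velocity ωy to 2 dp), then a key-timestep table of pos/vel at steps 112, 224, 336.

State at t = 0.9825 s:
  obj    pos=(+2.805,-1.562) vel=(+5.610,-3.305) ωy=+118.37

Key-timestep trajectory:
   step    t(s)  obj.x    obj.z    obj.vx   obj.vz 
    112  0.2451   +0.220  -0.039  +1.400  -0.824
    224  0.4902   +0.735  -0.342  +2.799  -1.649
    336  0.7352   +1.592  -0.847  +4.198  -2.473


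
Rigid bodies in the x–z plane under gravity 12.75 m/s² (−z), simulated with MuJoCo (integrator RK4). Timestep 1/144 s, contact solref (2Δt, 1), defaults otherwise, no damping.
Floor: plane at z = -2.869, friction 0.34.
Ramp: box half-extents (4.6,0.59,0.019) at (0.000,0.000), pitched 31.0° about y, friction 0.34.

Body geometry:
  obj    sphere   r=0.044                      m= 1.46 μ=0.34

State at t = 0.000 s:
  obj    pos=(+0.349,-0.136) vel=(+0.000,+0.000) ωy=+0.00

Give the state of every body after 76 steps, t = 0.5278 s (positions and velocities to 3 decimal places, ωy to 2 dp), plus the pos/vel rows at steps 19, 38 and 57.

State at t = 0.5278 s:
  obj    pos=(+0.909,-0.473) vel=(+2.122,-1.275) ωy=+56.24

Key-timestep trajectory:
   step    t(s)  obj.x    obj.z    obj.vx   obj.vz 
     19  0.1319   +0.384  -0.157  +0.531  -0.319
     38  0.2639   +0.489  -0.220  +1.061  -0.638
     57  0.3958   +0.664  -0.326  +1.592  -0.956


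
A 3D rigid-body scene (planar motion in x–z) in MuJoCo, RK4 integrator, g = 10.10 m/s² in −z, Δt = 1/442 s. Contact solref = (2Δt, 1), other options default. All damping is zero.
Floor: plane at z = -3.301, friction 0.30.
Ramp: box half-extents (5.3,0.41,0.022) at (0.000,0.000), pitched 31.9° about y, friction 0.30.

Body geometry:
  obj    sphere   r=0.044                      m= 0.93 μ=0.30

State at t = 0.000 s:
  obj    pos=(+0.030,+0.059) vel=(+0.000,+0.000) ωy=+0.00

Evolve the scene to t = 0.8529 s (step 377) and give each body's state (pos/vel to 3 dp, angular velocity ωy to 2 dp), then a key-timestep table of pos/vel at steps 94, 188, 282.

State at t = 0.8529 s:
  obj    pos=(+1.207,-0.674) vel=(+2.761,-1.718) ωy=+73.89

Key-timestep trajectory:
   step    t(s)  obj.x    obj.z    obj.vx   obj.vz 
     94  0.2127   +0.103  +0.013  +0.688  -0.429
    188  0.4253   +0.323  -0.123  +1.377  -0.857
    282  0.6380   +0.689  -0.351  +2.065  -1.285


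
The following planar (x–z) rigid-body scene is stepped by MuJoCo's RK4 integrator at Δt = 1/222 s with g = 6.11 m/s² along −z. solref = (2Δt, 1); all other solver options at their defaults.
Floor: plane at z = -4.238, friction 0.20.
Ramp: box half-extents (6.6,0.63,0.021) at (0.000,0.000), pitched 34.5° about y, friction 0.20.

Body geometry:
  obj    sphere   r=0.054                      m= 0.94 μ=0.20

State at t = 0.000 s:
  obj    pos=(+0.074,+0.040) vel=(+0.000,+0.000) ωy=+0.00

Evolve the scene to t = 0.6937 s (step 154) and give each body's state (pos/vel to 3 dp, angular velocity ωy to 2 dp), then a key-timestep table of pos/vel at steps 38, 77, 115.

State at t = 0.6937 s:
  obj    pos=(+0.564,-0.297) vel=(+1.413,-0.971) ωy=+31.74

Key-timestep trajectory:
   step    t(s)  obj.x    obj.z    obj.vx   obj.vz 
     38  0.1712   +0.104  +0.020  +0.349  -0.240
     77  0.3468   +0.197  -0.044  +0.707  -0.486
    115  0.5180   +0.348  -0.148  +1.056  -0.725


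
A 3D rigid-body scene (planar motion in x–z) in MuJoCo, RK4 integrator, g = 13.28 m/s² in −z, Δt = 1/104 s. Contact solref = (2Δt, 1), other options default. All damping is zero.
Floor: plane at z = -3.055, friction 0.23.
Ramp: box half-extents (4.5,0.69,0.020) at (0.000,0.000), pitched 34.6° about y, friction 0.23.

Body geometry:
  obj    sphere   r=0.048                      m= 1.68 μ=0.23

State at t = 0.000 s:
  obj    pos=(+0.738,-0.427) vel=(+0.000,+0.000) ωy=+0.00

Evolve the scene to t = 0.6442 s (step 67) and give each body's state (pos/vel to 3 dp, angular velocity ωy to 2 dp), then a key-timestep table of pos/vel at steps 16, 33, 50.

State at t = 0.6442 s:
  obj    pos=(+1.659,-1.062) vel=(+2.857,-1.971) ωy=+72.23

Key-timestep trajectory:
   step    t(s)  obj.x    obj.z    obj.vx   obj.vz 
     16  0.1538   +0.791  -0.463  +0.683  -0.471
     33  0.3173   +0.962  -0.581  +1.408  -0.971
     50  0.4808   +1.251  -0.780  +2.132  -1.471


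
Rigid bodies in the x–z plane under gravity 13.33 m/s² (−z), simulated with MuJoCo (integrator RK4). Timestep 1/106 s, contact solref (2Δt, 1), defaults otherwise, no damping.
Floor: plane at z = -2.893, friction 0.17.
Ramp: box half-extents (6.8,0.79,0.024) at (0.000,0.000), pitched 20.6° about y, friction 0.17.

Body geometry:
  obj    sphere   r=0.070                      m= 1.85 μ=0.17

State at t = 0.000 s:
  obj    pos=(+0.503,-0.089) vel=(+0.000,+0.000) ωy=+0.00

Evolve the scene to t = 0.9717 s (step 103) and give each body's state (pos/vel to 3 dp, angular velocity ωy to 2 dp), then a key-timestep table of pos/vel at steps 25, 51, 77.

State at t = 0.9717 s:
  obj    pos=(+1.984,-0.645) vel=(+3.047,-1.145) ωy=+46.48

Key-timestep trajectory:
   step    t(s)  obj.x    obj.z    obj.vx   obj.vz 
     25  0.2358   +0.590  -0.122  +0.740  -0.278
     51  0.4811   +0.866  -0.225  +1.509  -0.567
     77  0.7264   +1.331  -0.400  +2.278  -0.856


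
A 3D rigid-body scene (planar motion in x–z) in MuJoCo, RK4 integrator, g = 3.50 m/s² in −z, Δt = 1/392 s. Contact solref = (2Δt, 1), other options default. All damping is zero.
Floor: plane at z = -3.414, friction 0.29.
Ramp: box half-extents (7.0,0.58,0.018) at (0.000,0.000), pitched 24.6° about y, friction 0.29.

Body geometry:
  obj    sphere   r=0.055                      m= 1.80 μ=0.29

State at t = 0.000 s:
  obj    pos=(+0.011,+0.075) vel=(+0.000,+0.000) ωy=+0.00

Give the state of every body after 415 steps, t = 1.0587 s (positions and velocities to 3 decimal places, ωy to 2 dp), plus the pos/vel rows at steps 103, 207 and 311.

State at t = 1.0587 s:
  obj    pos=(+0.541,-0.168) vel=(+1.002,-0.459) ωy=+20.03

Key-timestep trajectory:
   step    t(s)  obj.x    obj.z    obj.vx   obj.vz 
    103  0.2628   +0.044  +0.060  +0.249  -0.114
    207  0.5281   +0.143  +0.015  +0.500  -0.229
    311  0.7934   +0.309  -0.061  +0.751  -0.344


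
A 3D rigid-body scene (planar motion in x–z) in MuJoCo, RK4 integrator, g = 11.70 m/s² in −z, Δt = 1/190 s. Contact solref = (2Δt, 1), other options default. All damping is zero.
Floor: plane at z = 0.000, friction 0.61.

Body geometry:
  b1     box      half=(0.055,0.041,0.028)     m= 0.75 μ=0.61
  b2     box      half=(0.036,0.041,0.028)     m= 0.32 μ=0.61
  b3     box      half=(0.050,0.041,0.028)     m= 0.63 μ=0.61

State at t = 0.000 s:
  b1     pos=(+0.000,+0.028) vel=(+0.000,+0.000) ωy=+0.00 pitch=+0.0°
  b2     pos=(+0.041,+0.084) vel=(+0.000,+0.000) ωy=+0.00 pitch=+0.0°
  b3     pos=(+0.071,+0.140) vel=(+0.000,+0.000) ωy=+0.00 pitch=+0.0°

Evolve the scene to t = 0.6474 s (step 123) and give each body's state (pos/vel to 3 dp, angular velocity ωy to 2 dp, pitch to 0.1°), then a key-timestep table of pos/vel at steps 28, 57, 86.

State at t = 0.6474 s:
  b1     pos=(+0.000,+0.028) vel=(+0.000,+0.000) ωy=+0.00 pitch=+0.0°
  b2     pos=(+0.091,+0.036) vel=(+0.000,+0.000) ωy=+0.00 pitch=+90.0°
  b3     pos=(+0.250,+0.028) vel=(+0.000,+0.000) ωy=+0.00 pitch=+180.0°

Key-timestep trajectory:
   step    t(s)  b1.x    b1.z    b1.vx   b1.vz   b2.x    b2.z    b2.vx   b2.vz   b3.x    b3.z    b3.vx   b3.vz 
     28  0.1474   +0.000  +0.028  +0.000  +0.000   +0.046  +0.086  +0.074  +0.024   +0.084  +0.136  +0.207  -0.088
     57  0.3000   +0.000  +0.028  +0.000  +0.000   +0.076  +0.078  +0.327  -0.384   +0.144  +0.072  +0.480  -1.079
     86  0.4526   +0.000  +0.028  +0.000  +0.000   +0.091  +0.036  -0.001  +0.001   +0.220  +0.052  +0.497  -0.222


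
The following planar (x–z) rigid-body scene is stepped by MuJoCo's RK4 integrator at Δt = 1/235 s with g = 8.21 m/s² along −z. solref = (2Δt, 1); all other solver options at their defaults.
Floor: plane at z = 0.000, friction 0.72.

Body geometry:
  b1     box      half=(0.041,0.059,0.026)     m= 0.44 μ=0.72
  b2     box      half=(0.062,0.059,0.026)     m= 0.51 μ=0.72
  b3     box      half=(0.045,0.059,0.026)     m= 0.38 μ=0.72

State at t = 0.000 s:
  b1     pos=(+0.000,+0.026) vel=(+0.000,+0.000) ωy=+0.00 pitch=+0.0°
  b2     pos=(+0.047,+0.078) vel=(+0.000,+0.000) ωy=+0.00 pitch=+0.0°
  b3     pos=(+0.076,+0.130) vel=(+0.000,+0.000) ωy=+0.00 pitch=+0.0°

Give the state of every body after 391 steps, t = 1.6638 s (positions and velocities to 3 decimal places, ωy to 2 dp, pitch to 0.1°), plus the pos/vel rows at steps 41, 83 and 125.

State at t = 1.6638 s:
  b1     pos=(+0.000,+0.026) vel=(+0.000,+0.000) ωy=+0.00 pitch=+0.0°
  b2     pos=(+0.171,+0.058) vel=(+0.000,+0.000) ωy=+0.01 pitch=+142.5°
  b3     pos=(+0.250,+0.026) vel=(+0.000,+0.000) ωy=+0.00 pitch=+180.0°

Key-timestep trajectory:
   step    t(s)  b1.x    b1.z    b1.vx   b1.vz   b2.x    b2.z    b2.vx   b2.vz   b3.x    b3.z    b3.vx   b3.vz 
     41  0.1745   +0.000  +0.026  +0.000  +0.000   +0.060  +0.070  +0.150  -0.154   +0.113  +0.098  +0.377  -0.565
     83  0.3532   +0.000  +0.026  +0.000  +0.000   +0.111  +0.062  +0.352  -0.104   +0.194  +0.051  +0.298  +0.050
    125  0.5319   +0.000  +0.026  +0.000  +0.000   +0.147  +0.066  +0.200  -0.029   +0.250  +0.024  -0.040  +0.091


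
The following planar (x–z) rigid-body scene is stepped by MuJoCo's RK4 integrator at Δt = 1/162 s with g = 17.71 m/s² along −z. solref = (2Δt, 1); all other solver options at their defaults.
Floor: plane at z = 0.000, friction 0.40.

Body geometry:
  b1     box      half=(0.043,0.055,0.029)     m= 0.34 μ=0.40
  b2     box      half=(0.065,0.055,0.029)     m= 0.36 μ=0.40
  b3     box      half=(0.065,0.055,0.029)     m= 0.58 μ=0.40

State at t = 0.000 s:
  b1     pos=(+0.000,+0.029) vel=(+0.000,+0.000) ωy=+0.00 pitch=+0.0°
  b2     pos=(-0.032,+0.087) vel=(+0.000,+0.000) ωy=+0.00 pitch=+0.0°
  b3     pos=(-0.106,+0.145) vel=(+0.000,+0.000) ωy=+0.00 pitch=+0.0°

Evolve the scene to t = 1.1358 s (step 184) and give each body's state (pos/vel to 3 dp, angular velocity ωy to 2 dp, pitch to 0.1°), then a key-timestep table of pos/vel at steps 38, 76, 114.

State at t = 1.1358 s:
  b1     pos=(+0.000,+0.029) vel=(+0.000,+0.000) ωy=+0.00 pitch=+0.0°
  b2     pos=(-0.100,+0.065) vel=(+0.000,+0.000) ωy=+0.00 pitch=-90.0°
  b3     pos=(-0.206,+0.065) vel=(+0.000,+0.000) ωy=+0.00 pitch=-90.0°

Key-timestep trajectory:
   step    t(s)  b1.x    b1.z    b1.vx   b1.vz   b2.x    b2.z    b2.vx   b2.vz   b3.x    b3.z    b3.vx   b3.vz 
     38  0.2346   +0.000  +0.029  +0.000  +0.000   -0.087  +0.069  -0.153  -0.024   -0.168  +0.070  -0.173  +0.034
     76  0.4691   +0.000  +0.029  +0.000  +0.000   -0.100  +0.065  +0.000  +0.003   -0.220  +0.070  -0.050  +0.013
    114  0.7037   +0.000  +0.029  +0.000  +0.000   -0.100  +0.065  +0.000  +0.000   -0.206  +0.065  -0.227  -0.067


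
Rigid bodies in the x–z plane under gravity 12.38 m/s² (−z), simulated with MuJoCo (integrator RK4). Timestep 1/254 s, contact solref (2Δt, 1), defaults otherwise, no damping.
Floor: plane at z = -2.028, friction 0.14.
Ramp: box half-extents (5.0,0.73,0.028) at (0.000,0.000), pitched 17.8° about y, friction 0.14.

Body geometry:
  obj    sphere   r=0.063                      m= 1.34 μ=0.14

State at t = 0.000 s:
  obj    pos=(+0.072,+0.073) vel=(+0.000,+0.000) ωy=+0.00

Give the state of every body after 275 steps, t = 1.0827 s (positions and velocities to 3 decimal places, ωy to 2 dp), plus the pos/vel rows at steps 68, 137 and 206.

State at t = 1.0827 s:
  obj    pos=(+1.581,-0.412) vel=(+2.787,-0.895) ωy=+46.45

Key-timestep trajectory:
   step    t(s)  obj.x    obj.z    obj.vx   obj.vz 
     68  0.2677   +0.164  +0.043  +0.689  -0.221
    137  0.5394   +0.446  -0.048  +1.388  -0.446
    206  0.8110   +0.919  -0.199  +2.088  -0.670


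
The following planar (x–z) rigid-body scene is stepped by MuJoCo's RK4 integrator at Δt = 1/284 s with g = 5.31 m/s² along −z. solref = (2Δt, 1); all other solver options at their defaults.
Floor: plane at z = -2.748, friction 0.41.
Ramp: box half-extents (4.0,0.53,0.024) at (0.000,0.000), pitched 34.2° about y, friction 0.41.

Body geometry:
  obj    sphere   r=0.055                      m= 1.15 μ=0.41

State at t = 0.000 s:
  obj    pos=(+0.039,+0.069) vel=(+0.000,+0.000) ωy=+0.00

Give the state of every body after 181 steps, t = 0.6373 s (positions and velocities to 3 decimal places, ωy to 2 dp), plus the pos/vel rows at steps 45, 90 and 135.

State at t = 0.6373 s:
  obj    pos=(+0.397,-0.174) vel=(+1.124,-0.764) ωy=+24.70

Key-timestep trajectory:
   step    t(s)  obj.x    obj.z    obj.vx   obj.vz 
     45  0.1585   +0.061  +0.054  +0.279  -0.190
     90  0.3169   +0.128  +0.009  +0.559  -0.380
    135  0.4754   +0.238  -0.066  +0.838  -0.570


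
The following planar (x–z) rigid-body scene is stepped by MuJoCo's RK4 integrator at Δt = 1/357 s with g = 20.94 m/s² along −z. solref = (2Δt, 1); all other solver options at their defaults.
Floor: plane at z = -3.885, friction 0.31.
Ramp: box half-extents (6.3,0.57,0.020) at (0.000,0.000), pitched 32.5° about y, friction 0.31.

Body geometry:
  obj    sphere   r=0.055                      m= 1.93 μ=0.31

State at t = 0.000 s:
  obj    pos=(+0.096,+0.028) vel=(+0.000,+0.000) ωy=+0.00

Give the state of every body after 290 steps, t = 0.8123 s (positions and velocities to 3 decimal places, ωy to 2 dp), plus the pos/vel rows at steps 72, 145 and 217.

State at t = 0.8123 s:
  obj    pos=(+2.332,-1.397) vel=(+5.506,-3.508) ωy=+118.68

Key-timestep trajectory:
   step    t(s)  obj.x    obj.z    obj.vx   obj.vz 
     72  0.2017   +0.234  -0.060  +1.367  -0.871
    145  0.4062   +0.655  -0.328  +2.753  -1.754
    217  0.6078   +1.348  -0.770  +4.120  -2.625


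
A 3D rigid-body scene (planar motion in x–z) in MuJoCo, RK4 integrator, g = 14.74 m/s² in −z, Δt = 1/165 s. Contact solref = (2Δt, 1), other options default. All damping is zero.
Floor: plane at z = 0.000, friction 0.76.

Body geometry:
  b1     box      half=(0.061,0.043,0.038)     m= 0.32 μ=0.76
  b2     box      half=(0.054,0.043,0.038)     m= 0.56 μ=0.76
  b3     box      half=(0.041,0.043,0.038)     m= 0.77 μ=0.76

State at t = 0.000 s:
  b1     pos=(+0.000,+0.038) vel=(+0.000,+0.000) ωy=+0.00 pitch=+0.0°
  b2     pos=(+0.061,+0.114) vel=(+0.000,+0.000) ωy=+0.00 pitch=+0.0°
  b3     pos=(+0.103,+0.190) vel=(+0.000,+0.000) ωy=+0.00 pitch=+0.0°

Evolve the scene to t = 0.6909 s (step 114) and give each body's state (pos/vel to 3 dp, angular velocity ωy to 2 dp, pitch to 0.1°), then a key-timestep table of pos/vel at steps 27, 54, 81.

State at t = 0.6909 s:
  b1     pos=(-0.001,+0.038) vel=(+0.000,+0.000) ωy=+0.00 pitch=+0.0°
  b2     pos=(+0.108,+0.054) vel=(+0.000,+0.000) ωy=+0.00 pitch=+90.0°
  b3     pos=(+0.222,+0.041) vel=(+0.000,+0.000) ωy=+0.00 pitch=+90.0°

Key-timestep trajectory:
   step    t(s)  b1.x    b1.z    b1.vx   b1.vz   b2.x    b2.z    b2.vx   b2.vz   b3.x    b3.z    b3.vx   b3.vz 
     27  0.1636   +0.000  +0.038  -0.002  +0.001   +0.081  +0.108  +0.285  -0.182   +0.159  +0.147  +0.643  -0.865
     54  0.3273   -0.001  +0.038  +0.000  +0.000   +0.108  +0.054  -0.006  +0.009   +0.244  +0.053  +0.155  +0.056
     81  0.4909   -0.001  +0.038  +0.000  +0.000   +0.108  +0.054  +0.000  +0.000   +0.235  +0.050  -0.295  -0.158


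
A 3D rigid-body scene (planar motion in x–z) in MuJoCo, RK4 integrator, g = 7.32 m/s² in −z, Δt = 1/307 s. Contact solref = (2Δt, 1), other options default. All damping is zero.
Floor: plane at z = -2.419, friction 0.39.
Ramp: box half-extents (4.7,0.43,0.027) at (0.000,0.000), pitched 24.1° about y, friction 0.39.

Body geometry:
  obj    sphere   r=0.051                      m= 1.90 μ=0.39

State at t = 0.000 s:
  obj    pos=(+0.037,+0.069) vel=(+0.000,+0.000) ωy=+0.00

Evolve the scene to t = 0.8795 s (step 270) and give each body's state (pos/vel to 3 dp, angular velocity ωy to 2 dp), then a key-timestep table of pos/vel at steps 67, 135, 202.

State at t = 0.8795 s:
  obj    pos=(+0.791,-0.268) vel=(+1.714,-0.767) ωy=+36.81

Key-timestep trajectory:
   step    t(s)  obj.x    obj.z    obj.vx   obj.vz 
     67  0.2182   +0.083  +0.048  +0.425  -0.190
    135  0.4397   +0.225  -0.015  +0.857  -0.383
    202  0.6580   +0.459  -0.120  +1.282  -0.574


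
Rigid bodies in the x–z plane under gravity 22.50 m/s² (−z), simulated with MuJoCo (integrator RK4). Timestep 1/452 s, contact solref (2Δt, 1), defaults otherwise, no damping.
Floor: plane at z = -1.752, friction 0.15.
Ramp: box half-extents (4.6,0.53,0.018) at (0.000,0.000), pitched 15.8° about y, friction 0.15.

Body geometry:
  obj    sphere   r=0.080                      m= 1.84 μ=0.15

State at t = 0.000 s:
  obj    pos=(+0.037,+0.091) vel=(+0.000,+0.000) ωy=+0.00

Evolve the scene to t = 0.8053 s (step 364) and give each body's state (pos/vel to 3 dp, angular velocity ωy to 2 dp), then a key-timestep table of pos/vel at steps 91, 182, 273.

State at t = 0.8053 s:
  obj    pos=(+1.403,-0.295) vel=(+3.391,-0.960) ωy=+44.05

Key-timestep trajectory:
   step    t(s)  obj.x    obj.z    obj.vx   obj.vz 
     91  0.2013   +0.122  +0.067  +0.848  -0.240
    182  0.4027   +0.378  -0.005  +1.696  -0.480
    273  0.6040   +0.805  -0.126  +2.543  -0.720


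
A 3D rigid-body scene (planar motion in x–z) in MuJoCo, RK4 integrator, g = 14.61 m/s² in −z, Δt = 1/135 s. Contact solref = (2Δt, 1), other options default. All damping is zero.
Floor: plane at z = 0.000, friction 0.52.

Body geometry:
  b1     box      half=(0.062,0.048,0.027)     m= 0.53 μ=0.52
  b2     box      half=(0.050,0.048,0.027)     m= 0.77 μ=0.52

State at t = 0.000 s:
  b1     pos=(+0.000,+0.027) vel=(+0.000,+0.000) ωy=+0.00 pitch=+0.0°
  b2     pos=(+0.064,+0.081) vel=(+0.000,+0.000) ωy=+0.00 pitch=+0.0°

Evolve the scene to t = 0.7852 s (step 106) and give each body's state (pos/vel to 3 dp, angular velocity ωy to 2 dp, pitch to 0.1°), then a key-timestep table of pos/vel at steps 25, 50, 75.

State at t = 0.7852 s:
  b1     pos=(+0.000,+0.027) vel=(+0.000,+0.000) ωy=+0.00 pitch=+0.0°
  b2     pos=(+0.191,+0.027) vel=(+0.000,+0.000) ωy=+0.00 pitch=+180.0°

Key-timestep trajectory:
   step    t(s)  b1.x    b1.z    b1.vx   b1.vz   b2.x    b2.z    b2.vx   b2.vz 
     25  0.1852   +0.000  +0.027  -0.001  +0.000   +0.077  +0.077  +0.192  -0.127
     50  0.3704   +0.000  +0.027  +0.000  +0.000   +0.130  +0.056  +0.160  +0.001
     75  0.5556   +0.000  +0.027  +0.000  +0.000   +0.164  +0.050  +0.359  -0.171


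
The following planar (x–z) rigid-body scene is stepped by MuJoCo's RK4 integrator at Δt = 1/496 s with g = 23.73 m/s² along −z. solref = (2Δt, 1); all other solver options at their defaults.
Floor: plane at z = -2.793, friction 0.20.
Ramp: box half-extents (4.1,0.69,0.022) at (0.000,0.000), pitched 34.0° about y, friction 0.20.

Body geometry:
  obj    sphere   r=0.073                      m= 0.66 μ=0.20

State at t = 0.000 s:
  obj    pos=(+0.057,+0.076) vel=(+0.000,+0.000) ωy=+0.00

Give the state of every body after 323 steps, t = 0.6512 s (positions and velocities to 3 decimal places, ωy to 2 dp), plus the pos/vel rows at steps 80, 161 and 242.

State at t = 0.6512 s:
  obj    pos=(+1.723,-1.048) vel=(+5.118,-3.452) ωy=+84.54

Key-timestep trajectory:
   step    t(s)  obj.x    obj.z    obj.vx   obj.vz 
     80  0.1613   +0.159  +0.007  +1.268  -0.855
    161  0.3246   +0.471  -0.203  +2.551  -1.721
    242  0.4879   +0.993  -0.555  +3.834  -2.586


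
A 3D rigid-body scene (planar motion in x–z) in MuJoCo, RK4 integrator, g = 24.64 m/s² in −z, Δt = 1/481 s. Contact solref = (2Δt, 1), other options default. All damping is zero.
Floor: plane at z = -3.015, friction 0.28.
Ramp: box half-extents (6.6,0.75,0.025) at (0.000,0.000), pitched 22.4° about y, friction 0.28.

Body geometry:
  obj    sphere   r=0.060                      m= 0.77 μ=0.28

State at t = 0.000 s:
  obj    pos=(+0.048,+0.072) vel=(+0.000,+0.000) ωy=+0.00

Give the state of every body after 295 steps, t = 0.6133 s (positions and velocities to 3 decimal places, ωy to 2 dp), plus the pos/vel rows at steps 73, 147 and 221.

State at t = 0.6133 s:
  obj    pos=(+1.214,-0.409) vel=(+3.803,-1.568) ωy=+68.55

Key-timestep trajectory:
   step    t(s)  obj.x    obj.z    obj.vx   obj.vz 
     73  0.1518   +0.119  +0.043  +0.941  -0.388
    147  0.3056   +0.338  -0.047  +1.895  -0.781
    221  0.4595   +0.703  -0.198  +2.849  -1.174


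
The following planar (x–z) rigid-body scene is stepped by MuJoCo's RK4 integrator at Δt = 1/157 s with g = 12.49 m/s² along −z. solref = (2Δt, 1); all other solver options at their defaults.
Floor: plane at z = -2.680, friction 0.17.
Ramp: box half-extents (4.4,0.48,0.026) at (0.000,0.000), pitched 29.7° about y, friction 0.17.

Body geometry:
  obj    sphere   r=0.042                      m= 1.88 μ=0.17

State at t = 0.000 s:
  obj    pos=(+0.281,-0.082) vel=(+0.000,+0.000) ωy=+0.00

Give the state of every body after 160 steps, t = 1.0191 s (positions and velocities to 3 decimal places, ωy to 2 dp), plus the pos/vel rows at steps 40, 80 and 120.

State at t = 1.0191 s:
  obj    pos=(+2.275,-1.220) vel=(+3.913,-2.232) ωy=+107.21

Key-timestep trajectory:
   step    t(s)  obj.x    obj.z    obj.vx   obj.vz 
     40  0.2548   +0.406  -0.153  +0.979  -0.558
     80  0.5096   +0.780  -0.366  +1.957  -1.116
    120  0.7643   +1.403  -0.722  +2.935  -1.674


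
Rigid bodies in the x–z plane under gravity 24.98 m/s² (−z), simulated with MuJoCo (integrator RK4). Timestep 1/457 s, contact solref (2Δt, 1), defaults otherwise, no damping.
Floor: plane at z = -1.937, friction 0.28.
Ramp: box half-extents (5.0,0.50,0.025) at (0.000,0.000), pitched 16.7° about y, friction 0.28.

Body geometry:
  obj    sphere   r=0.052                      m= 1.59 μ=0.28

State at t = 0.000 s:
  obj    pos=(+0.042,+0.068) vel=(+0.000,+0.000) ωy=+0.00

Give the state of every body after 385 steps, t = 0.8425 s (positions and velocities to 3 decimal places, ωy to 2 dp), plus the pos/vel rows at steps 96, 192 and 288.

State at t = 0.8425 s:
  obj    pos=(+1.785,-0.455) vel=(+4.137,-1.241) ωy=+83.06

Key-timestep trajectory:
   step    t(s)  obj.x    obj.z    obj.vx   obj.vz 
     96  0.2101   +0.150  +0.035  +1.032  -0.310
    192  0.4201   +0.475  -0.062  +2.063  -0.619
    288  0.6302   +1.017  -0.225  +3.095  -0.929


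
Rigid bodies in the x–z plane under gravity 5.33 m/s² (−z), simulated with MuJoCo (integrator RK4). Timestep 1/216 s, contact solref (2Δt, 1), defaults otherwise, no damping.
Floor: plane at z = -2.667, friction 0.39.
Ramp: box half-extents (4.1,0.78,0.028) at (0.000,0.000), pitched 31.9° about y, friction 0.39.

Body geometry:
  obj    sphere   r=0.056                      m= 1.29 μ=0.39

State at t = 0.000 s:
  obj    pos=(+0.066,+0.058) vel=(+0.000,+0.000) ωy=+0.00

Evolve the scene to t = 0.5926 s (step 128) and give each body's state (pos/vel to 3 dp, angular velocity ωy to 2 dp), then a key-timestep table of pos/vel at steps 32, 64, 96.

State at t = 0.5926 s:
  obj    pos=(+0.366,-0.129) vel=(+1.012,-0.630) ωy=+21.28

Key-timestep trajectory:
   step    t(s)  obj.x    obj.z    obj.vx   obj.vz 
     32  0.1481   +0.085  +0.046  +0.253  -0.158
     64  0.2963   +0.141  +0.011  +0.506  -0.315
     96  0.4444   +0.235  -0.047  +0.759  -0.473


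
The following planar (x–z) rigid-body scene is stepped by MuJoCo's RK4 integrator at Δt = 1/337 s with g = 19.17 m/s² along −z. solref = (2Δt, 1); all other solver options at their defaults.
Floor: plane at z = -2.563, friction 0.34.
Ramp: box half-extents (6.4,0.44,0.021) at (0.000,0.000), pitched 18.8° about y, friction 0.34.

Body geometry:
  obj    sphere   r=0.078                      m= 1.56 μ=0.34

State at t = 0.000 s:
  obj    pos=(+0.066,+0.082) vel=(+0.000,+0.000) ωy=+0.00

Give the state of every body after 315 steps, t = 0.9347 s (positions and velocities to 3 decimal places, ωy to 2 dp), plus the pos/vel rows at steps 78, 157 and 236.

State at t = 0.9347 s:
  obj    pos=(+1.891,-0.539) vel=(+3.905,-1.329) ωy=+52.88

Key-timestep trajectory:
   step    t(s)  obj.x    obj.z    obj.vx   obj.vz 
     78  0.2315   +0.178  +0.044  +0.967  -0.329
    157  0.4659   +0.519  -0.072  +1.946  -0.663
    236  0.7003   +1.090  -0.267  +2.925  -0.996


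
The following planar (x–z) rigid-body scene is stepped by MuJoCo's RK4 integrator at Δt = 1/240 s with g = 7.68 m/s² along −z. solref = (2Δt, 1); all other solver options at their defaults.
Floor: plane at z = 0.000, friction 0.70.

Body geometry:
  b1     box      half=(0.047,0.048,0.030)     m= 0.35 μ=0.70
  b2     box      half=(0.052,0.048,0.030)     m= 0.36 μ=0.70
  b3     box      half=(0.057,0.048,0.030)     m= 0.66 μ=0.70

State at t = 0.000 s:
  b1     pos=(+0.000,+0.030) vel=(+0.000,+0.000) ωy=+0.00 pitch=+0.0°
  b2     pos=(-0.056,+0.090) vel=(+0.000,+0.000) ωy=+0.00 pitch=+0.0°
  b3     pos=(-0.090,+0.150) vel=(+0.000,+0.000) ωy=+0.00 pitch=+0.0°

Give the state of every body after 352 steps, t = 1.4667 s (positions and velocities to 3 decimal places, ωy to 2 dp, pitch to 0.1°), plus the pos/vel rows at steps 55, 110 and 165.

State at t = 1.4667 s:
  b1     pos=(+0.000,+0.030) vel=(+0.000,+0.000) ωy=+0.00 pitch=+0.0°
  b2     pos=(-0.105,+0.052) vel=(+0.000,+0.000) ωy=+0.00 pitch=-90.0°
  b3     pos=(-0.280,+0.030) vel=(+0.000,+0.000) ωy=+0.00 pitch=+180.0°

Key-timestep trajectory:
   step    t(s)  b1.x    b1.z    b1.vx   b1.vz   b2.x    b2.z    b2.vx   b2.vz   b3.x    b3.z    b3.vx   b3.vz 
     55  0.2292   +0.000  +0.030  +0.000  +0.000   -0.078  +0.067  -0.169  -0.434   -0.151  +0.075  -0.406  -0.961
    110  0.4583   +0.000  +0.030  +0.000  +0.000   -0.120  +0.058  -0.002  +0.000   -0.214  +0.064  -0.124  +0.015
    165  0.6875   +0.000  +0.030  +0.000  +0.000   -0.101  +0.054  -0.044  -0.021   -0.246  +0.059  -0.243  -0.102
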